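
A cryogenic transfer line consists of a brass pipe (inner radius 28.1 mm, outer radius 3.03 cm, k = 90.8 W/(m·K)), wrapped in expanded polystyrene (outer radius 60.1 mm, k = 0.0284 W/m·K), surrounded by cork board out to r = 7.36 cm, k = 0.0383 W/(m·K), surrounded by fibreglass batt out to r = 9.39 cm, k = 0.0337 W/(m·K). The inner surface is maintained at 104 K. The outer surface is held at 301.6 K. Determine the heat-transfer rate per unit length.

Treat each layer as a resistance in series:
  R'_brass = ln(0.0303/0.0281)/(2πk) = 0.07538/(2π·90.8) = 1.321×10^-4 m·K/W
  R'_expanded polystyrene = ln(0.0601/0.0303)/(2πk) = 0.6849/(2π·0.0284) = 3.838 m·K/W
  R'_cork board = ln(0.0736/0.0601)/(2πk) = 0.2026/(2π·0.0383) = 0.8420 m·K/W
  R'_fibreglass batt = ln(0.0939/0.0736)/(2πk) = 0.2436/(2π·0.0337) = 1.150 m·K/W
ΣR = 1.321×10^-4 + 3.838 + 0.8420 + 1.150 = 5.830 m·K/W
Q' = ΔT/ΣR = (104 K − 301.6 K)/5.830 = -33.9 W/m
(Negative Q' ⇒ heat flows inward; heat gain = 33.9 W/m.)

Q' = 33.9 W/m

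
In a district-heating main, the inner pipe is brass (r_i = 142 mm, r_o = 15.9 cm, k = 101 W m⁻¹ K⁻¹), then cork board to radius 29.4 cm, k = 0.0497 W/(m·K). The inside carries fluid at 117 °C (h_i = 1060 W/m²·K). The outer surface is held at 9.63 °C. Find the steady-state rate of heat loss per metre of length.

Resistance network (inner→outer):
  R'_conv,in = 1/(2πr h) = 1/(2π·0.142·1060) = 0.001057 m·K/W
  R'_brass = ln(0.159/0.142)/(2πk) = 0.1131/(2π·101) = 1.782×10^-4 m·K/W
  R'_cork board = ln(0.294/0.159)/(2πk) = 0.6147/(2π·0.0497) = 1.968 m·K/W
ΣR = 0.001057 + 1.782×10^-4 + 1.968 = 1.969 m·K/W
Q' = ΔT/ΣR = (117 °C − 9.63 °C)/1.969 = 54.5 W/m

Q' = 54.5 W/m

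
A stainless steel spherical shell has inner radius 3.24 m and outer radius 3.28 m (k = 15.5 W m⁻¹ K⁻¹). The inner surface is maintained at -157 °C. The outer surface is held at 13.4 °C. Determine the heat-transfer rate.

Q = 4πk·ΔT/(1/r₁ − 1/r₂) = 4π × 15.5 × 170.4 / (1/3.24 − 1/3.28) = 8.82×10^6 W

Q = 8.82×10^6 W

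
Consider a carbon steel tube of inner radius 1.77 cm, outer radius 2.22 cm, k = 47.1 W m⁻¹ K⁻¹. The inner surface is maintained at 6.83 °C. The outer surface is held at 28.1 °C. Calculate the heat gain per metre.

Q' = 27800 W/m

Q' = 2πk·ΔT/ln(r₂/r₁) = 2π × 47.1 × 21.27 / ln(0.0222/0.0177) = 27800 W/m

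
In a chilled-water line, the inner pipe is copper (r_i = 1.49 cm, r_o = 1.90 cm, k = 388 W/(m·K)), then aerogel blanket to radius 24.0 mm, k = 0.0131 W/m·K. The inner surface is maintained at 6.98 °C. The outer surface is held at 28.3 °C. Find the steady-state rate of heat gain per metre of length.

Treat each layer as a resistance in series:
  R'_copper = ln(0.0190/0.0149)/(2πk) = 0.2431/(2π·388) = 9.971×10^-5 m·K/W
  R'_aerogel blanket = ln(0.0240/0.0190)/(2πk) = 0.2336/(2π·0.0131) = 2.838 m·K/W
ΣR = 9.971×10^-5 + 2.838 = 2.838 m·K/W
Q' = ΔT/ΣR = (6.98 °C − 28.3 °C)/2.838 = -7.51 W/m
(Negative Q' ⇒ heat flows inward; heat gain = 7.51 W/m.)

Q' = 7.51 W/m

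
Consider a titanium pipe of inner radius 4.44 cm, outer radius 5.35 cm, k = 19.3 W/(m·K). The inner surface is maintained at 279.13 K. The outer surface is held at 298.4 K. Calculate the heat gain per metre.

Q' = 2πk·ΔT/ln(r₂/r₁) = 2π × 19.3 × 19.27 / ln(0.0535/0.0444) = 12500 W/m

Q' = 12.5 kW/m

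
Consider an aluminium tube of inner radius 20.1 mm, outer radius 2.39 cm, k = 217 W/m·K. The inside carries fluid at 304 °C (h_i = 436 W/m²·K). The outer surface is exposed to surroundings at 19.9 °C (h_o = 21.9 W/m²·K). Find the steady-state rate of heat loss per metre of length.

Series thermal resistances, inner to outer:
  R'_conv,in = 1/(2πr h) = 1/(2π·0.0201·436) = 0.01816 m·K/W
  R'_aluminium = ln(0.0239/0.0201)/(2πk) = 0.1732/(2π·217) = 1.270×10^-4 m·K/W
  R'_conv,out = 1/(2πr h) = 1/(2π·0.0239·21.9) = 0.3041 m·K/W
ΣR = 0.01816 + 1.270×10^-4 + 0.3041 = 0.3224 m·K/W
Q' = ΔT/ΣR = (304 °C − 19.9 °C)/0.3224 = 881 W/m

Q' = 881 W/m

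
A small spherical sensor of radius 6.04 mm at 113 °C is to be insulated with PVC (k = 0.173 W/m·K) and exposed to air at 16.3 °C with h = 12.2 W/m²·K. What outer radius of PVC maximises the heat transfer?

For a sphere, r_cr = 2k_ins/h = 2·0.173/12.2 = 0.0284 m = 2.84 cm

r_cr = 2.84 cm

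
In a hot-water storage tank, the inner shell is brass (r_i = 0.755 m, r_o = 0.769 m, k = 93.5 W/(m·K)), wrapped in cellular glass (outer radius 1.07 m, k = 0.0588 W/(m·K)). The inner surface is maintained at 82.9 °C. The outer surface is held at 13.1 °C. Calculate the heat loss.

Q = 141 W

Resistance network (inner→outer):
  R_brass = (1/0.755 − 1/0.769)/(4πk) = 0.02411/(4π·93.5) = 2.052×10^-5 K/W
  R_cellular glass = (1/0.769 − 1/1.07)/(4πk) = 0.3658/(4π·0.0588) = 0.4951 K/W
ΣR = 2.052×10^-5 + 0.4951 = 0.4951 K/W
Q = ΔT/ΣR = (82.9 °C − 13.1 °C)/0.4951 = 141 W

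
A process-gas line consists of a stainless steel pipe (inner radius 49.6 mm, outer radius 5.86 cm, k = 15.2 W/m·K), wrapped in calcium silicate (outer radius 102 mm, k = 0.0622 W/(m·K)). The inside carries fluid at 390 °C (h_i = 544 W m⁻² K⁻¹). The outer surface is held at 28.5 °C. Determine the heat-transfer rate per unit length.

Treat each layer as a resistance in series:
  R'_conv,in = 1/(2πr h) = 1/(2π·0.0496·544) = 0.005898 m·K/W
  R'_stainless steel = ln(0.0586/0.0496)/(2πk) = 0.1667/(2π·15.2) = 0.001746 m·K/W
  R'_calcium silicate = ln(0.102/0.0586)/(2πk) = 0.5542/(2π·0.0622) = 1.418 m·K/W
ΣR = 0.005898 + 0.001746 + 1.418 = 1.426 m·K/W
Q' = ΔT/ΣR = (390 °C − 28.5 °C)/1.426 = 254 W/m

Q' = 254 W/m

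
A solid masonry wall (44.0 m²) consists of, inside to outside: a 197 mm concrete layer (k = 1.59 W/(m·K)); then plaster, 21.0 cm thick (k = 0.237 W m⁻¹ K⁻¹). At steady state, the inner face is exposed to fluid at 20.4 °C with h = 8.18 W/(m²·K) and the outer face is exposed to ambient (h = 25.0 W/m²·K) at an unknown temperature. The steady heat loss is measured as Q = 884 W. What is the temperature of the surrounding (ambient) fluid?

Series resistances:
  R_conv,in = 1/(hA) = 1/(8.18·44.0) = 0.002778 K/W
  R_concrete = L/(kA) = 0.197/(1.59·44.0) = 0.002816 K/W
  R_plaster = L/(kA) = 0.210/(0.237·44.0) = 0.02014 K/W
  R_conv,out = 1/(hA) = 1/(25.0·44.0) = 9.091×10^-4 K/W
ΣR = 0.02664 K/W
ΔT = Q·ΣR = 884 × 0.02664 = 23.55 K
Heat flows outward, so T_out = T_in − ΔT = 20.4 − 23.55 = -3.15 °C

T_out = -3.15 °C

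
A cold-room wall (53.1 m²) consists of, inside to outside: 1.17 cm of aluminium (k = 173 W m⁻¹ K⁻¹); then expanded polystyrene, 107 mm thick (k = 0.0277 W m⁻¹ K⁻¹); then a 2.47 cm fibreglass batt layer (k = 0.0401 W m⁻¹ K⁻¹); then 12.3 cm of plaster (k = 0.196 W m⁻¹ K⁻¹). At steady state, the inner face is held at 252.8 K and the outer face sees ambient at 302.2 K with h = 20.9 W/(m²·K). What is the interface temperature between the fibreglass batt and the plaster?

T = 295.7 K

Series thermal resistances, inner to outer:
  R_aluminium = L/(kA) = 0.0117/(173·53.1) = 1.274×10^-6 K/W
  R_expanded polystyrene = L/(kA) = 0.107/(0.0277·53.1) = 0.07275 K/W
  R_fibreglass batt = L/(kA) = 0.0247/(0.0401·53.1) = 0.01160 K/W
  R_plaster = L/(kA) = 0.123/(0.196·53.1) = 0.01182 K/W
  R_conv,out = 1/(hA) = 1/(20.9·53.1) = 9.011×10^-4 K/W
ΣR = 1.274×10^-6 + 0.07275 + 0.01160 + 0.01182 + 9.011×10^-4 = 0.09707 K/W
Q = ΔT/ΣR = (252.8 K − 302.2 K)/0.09707 = -508.9 W
From the inner boundary to the fibreglass batt/plaster interface, ΣR_partial = 0.08435 K/W.
T_interface = T_in − Q·ΣR_partial = 252.8 K − (-508.9)(0.08435) = 295.7 K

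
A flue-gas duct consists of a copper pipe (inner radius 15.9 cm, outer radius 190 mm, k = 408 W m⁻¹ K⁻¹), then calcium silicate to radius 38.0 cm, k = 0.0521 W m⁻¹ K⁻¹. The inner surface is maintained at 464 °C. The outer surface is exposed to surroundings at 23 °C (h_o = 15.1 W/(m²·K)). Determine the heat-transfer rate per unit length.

Resistance network (inner→outer):
  R'_copper = ln(0.190/0.159)/(2πk) = 0.1781/(2π·408) = 6.948×10^-5 m·K/W
  R'_calcium silicate = ln(0.380/0.190)/(2πk) = 0.6931/(2π·0.0521) = 2.117 m·K/W
  R'_conv,out = 1/(2πr h) = 1/(2π·0.380·15.1) = 0.02774 m·K/W
ΣR = 6.948×10^-5 + 2.117 + 0.02774 = 2.145 m·K/W
Q' = ΔT/ΣR = (464 °C − 23 °C)/2.145 = 206 W/m

Q' = 206 W/m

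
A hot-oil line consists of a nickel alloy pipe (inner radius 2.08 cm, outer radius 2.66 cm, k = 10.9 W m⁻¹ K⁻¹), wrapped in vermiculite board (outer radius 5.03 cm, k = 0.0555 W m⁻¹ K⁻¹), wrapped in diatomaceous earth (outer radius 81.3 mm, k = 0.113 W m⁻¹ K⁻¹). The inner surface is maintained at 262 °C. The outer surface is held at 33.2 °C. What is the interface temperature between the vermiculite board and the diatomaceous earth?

Resistance network (inner→outer):
  R'_nickel alloy = ln(0.0266/0.0208)/(2πk) = 0.2460/(2π·10.9) = 0.003591 m·K/W
  R'_vermiculite board = ln(0.0503/0.0266)/(2πk) = 0.6371/(2π·0.0555) = 1.827 m·K/W
  R'_diatomaceous earth = ln(0.0813/0.0503)/(2πk) = 0.4801/(2π·0.113) = 0.6763 m·K/W
ΣR = 0.003591 + 1.827 + 0.6763 = 2.507 m·K/W
Q' = ΔT/ΣR = (262 °C − 33.2 °C)/2.507 = 91.26 W/m
From the inner boundary to the vermiculite board/diatomaceous earth interface, ΣR_partial = 1.831 m·K/W.
T_interface = T_in − Q'·ΣR_partial = 262 °C − (91.26)(1.831) = 94.9 °C

T = 94.9 °C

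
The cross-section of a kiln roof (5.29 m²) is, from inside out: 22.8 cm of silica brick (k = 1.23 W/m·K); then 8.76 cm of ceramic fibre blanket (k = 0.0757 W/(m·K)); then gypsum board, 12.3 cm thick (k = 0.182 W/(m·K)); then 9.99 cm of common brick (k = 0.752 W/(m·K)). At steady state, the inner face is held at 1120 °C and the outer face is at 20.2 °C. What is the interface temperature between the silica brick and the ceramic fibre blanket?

T = 1025 °C

Series thermal resistances, inner to outer:
  R_silica brick = L/(kA) = 0.228/(1.23·5.29) = 0.03504 K/W
  R_ceramic fibre blanket = L/(kA) = 0.0876/(0.0757·5.29) = 0.2188 K/W
  R_gypsum board = L/(kA) = 0.123/(0.182·5.29) = 0.1278 K/W
  R_common brick = L/(kA) = 0.0999/(0.752·5.29) = 0.02511 K/W
ΣR = 0.03504 + 0.2188 + 0.1278 + 0.02511 = 0.4068 K/W
Q = ΔT/ΣR = (1120 °C − 20.2 °C)/0.4068 = 2704 W
From the inner boundary to the silica brick/ceramic fibre blanket interface, ΣR_partial = 0.03504 K/W.
T_interface = T_in − Q·ΣR_partial = 1120 °C − (2704)(0.03504) = 1025 °C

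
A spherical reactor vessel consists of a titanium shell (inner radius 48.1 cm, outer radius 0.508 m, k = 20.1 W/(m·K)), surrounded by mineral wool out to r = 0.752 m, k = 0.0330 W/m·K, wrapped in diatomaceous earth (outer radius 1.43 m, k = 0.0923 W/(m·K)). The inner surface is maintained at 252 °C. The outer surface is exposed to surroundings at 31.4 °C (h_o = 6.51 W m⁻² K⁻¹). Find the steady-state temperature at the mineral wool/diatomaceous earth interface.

T = 89.4 °C

Series thermal resistances, inner to outer:
  R_titanium = (1/0.481 − 1/0.508)/(4πk) = 0.1105/(4π·20.1) = 4.375×10^-4 K/W
  R_mineral wool = (1/0.508 − 1/0.752)/(4πk) = 0.6387/(4π·0.0330) = 1.540 K/W
  R_diatomaceous earth = (1/0.752 − 1/1.43)/(4πk) = 0.6305/(4π·0.0923) = 0.5436 K/W
  R_conv,out = 1/(4πr²h) = 1/(4π·1.43²·6.51) = 0.005978 K/W
ΣR = 4.375×10^-4 + 1.540 + 0.5436 + 0.005978 = 2.090 K/W
Q = ΔT/ΣR = (252 °C − 31.4 °C)/2.090 = 105.6 W
From the inner boundary to the mineral wool/diatomaceous earth interface, ΣR_partial = 1.540 K/W.
T_interface = T_in − Q·ΣR_partial = 252 °C − (105.6)(1.540) = 89.4 °C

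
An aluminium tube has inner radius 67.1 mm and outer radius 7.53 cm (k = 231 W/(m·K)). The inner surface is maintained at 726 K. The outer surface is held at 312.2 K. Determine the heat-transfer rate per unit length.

Q' = 5.21×10^6 W/m

Q' = 2πk·ΔT/ln(r₂/r₁) = 2π × 231 × 413.8 / ln(0.0753/0.0671) = 5.21×10^6 W/m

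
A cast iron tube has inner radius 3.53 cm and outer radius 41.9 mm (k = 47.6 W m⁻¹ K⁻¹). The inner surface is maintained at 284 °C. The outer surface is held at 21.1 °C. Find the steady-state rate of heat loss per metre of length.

Q' = 2πk·ΔT/ln(r₂/r₁) = 2π × 47.6 × 262.9 / ln(0.0419/0.0353) = 4.59×10^5 W/m

Q' = 459 kW/m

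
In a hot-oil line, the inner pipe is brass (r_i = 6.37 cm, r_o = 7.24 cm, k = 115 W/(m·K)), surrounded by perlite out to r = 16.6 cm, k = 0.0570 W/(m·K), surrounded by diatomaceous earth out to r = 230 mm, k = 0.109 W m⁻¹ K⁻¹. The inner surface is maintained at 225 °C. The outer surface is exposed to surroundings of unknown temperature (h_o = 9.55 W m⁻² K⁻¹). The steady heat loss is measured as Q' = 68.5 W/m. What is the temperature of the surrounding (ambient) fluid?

T_out = 28.7 °C

Series resistances:
  R'_brass = ln(0.0724/0.0637)/(2πk) = 0.1280/(2π·115) = 1.772×10^-4 m·K/W
  R'_perlite = ln(0.166/0.0724)/(2πk) = 0.8298/(2π·0.0570) = 2.317 m·K/W
  R'_diatomaceous earth = ln(0.230/0.166)/(2πk) = 0.3261/(2π·0.109) = 0.4761 m·K/W
  R'_conv,out = 1/(2πr h) = 1/(2π·0.230·9.55) = 0.07246 m·K/W
ΣR = 2.866 m·K/W
ΔT = Q'·ΣR = 68.5 × 2.866 = 196.3 K
Heat flows outward, so T_out = T_in − ΔT = 225 − 196.3 = 28.7 °C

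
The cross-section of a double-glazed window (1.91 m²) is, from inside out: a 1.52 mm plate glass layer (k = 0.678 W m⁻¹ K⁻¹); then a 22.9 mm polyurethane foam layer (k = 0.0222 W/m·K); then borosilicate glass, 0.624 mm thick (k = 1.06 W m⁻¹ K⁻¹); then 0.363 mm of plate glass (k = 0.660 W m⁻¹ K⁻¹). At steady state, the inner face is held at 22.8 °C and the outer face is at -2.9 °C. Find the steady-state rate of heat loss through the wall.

Q = 47.4 W

Resistance network (inner→outer):
  R_plate glass = L/(kA) = 0.00152/(0.678·1.91) = 0.001174 K/W
  R_polyurethane foam = L/(kA) = 0.0229/(0.0222·1.91) = 0.5401 K/W
  R_borosilicate glass = L/(kA) = 6.24×10^-4/(1.06·1.91) = 3.082×10^-4 K/W
  R_plate glass = L/(kA) = 3.63×10^-4/(0.660·1.91) = 2.880×10^-4 K/W
ΣR = 0.001174 + 0.5401 + 3.082×10^-4 + 2.880×10^-4 = 0.5419 K/W
Q = ΔT/ΣR = (22.8 °C − -2.9 °C)/0.5419 = 47.4 W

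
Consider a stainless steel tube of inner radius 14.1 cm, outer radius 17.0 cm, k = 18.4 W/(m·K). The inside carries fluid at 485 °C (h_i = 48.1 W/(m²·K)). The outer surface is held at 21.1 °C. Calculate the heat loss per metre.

Resistance network (inner→outer):
  R'_conv,in = 1/(2πr h) = 1/(2π·0.141·48.1) = 0.02347 m·K/W
  R'_stainless steel = ln(0.170/0.141)/(2πk) = 0.1870/(2π·18.4) = 0.001618 m·K/W
ΣR = 0.02347 + 0.001618 = 0.02509 m·K/W
Q' = ΔT/ΣR = (485 °C − 21.1 °C)/0.02509 = 18500 W/m

Q' = 18500 W/m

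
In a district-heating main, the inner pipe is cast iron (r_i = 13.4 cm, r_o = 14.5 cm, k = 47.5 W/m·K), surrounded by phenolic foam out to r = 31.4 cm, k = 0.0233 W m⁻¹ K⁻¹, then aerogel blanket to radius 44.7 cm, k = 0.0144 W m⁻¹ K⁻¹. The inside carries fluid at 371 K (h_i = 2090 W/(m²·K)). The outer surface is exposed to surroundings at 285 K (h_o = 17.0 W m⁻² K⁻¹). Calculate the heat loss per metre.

Series thermal resistances, inner to outer:
  R'_conv,in = 1/(2πr h) = 1/(2π·0.134·2090) = 5.683×10^-4 m·K/W
  R'_cast iron = ln(0.145/0.134)/(2πk) = 0.07889/(2π·47.5) = 2.643×10^-4 m·K/W
  R'_phenolic foam = ln(0.314/0.145)/(2πk) = 0.7727/(2π·0.0233) = 5.278 m·K/W
  R'_aerogel blanket = ln(0.447/0.314)/(2πk) = 0.3532/(2π·0.0144) = 3.903 m·K/W
  R'_conv,out = 1/(2πr h) = 1/(2π·0.447·17.0) = 0.02094 m·K/W
ΣR = 5.683×10^-4 + 2.643×10^-4 + 5.278 + 3.903 + 0.02094 = 9.203 m·K/W
Q' = ΔT/ΣR = (371 K − 285 K)/9.203 = 9.34 W/m

Q' = 9.34 W/m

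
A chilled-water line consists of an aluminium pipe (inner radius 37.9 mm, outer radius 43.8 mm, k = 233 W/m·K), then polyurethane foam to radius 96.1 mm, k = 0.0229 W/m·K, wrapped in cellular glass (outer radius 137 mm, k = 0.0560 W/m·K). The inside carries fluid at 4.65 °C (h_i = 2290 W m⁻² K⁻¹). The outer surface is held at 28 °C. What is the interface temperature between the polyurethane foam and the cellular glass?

Treat each layer as a resistance in series:
  R'_conv,in = 1/(2πr h) = 1/(2π·0.0379·2290) = 0.001834 m·K/W
  R'_aluminium = ln(0.0438/0.0379)/(2πk) = 0.1447/(2π·233) = 9.883×10^-5 m·K/W
  R'_polyurethane foam = ln(0.0961/0.0438)/(2πk) = 0.7858/(2π·0.0229) = 5.461 m·K/W
  R'_cellular glass = ln(0.137/0.0961)/(2πk) = 0.3546/(2π·0.0560) = 1.008 m·K/W
ΣR = 0.001834 + 9.883×10^-5 + 5.461 + 1.008 = 6.471 m·K/W
Q' = ΔT/ΣR = (4.65 °C − 28 °C)/6.471 = -3.608 W/m
From the inner boundary to the polyurethane foam/cellular glass interface, ΣR_partial = 5.463 m·K/W.
T_interface = T_in − Q'·ΣR_partial = 4.65 °C − (-3.608)(5.463) = 24.4 °C

T = 24.4 °C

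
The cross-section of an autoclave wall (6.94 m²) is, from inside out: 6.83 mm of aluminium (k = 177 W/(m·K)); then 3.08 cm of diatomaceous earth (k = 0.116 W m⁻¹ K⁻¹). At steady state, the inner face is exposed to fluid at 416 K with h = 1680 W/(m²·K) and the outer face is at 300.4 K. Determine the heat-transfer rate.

Q = 3.01 kW

Resistance network (inner→outer):
  R_conv,in = 1/(hA) = 1/(1680·6.94) = 8.577×10^-5 K/W
  R_aluminium = L/(kA) = 0.00683/(177·6.94) = 5.560×10^-6 K/W
  R_diatomaceous earth = L/(kA) = 0.0308/(0.116·6.94) = 0.03826 K/W
ΣR = 8.577×10^-5 + 5.560×10^-6 + 0.03826 = 0.03835 K/W
Q = ΔT/ΣR = (416 K − 300.4 K)/0.03835 = 3010 W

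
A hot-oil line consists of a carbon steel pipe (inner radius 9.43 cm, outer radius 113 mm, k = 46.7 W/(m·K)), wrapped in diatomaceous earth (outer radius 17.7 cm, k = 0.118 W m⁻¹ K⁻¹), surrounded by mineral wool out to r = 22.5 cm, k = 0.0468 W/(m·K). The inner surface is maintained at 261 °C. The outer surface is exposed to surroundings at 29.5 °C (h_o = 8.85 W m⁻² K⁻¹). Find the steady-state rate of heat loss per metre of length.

Resistance network (inner→outer):
  R'_carbon steel = ln(0.113/0.0943)/(2πk) = 0.1809/(2π·46.7) = 6.165×10^-4 m·K/W
  R'_diatomaceous earth = ln(0.177/0.113)/(2πk) = 0.4488/(2π·0.118) = 0.6053 m·K/W
  R'_mineral wool = ln(0.225/0.177)/(2πk) = 0.2400/(2π·0.0468) = 0.8160 m·K/W
  R'_conv,out = 1/(2πr h) = 1/(2π·0.225·8.85) = 0.07993 m·K/W
ΣR = 6.165×10^-4 + 0.6053 + 0.8160 + 0.07993 = 1.502 m·K/W
Q' = ΔT/ΣR = (261 °C − 29.5 °C)/1.502 = 154 W/m

Q' = 154 W/m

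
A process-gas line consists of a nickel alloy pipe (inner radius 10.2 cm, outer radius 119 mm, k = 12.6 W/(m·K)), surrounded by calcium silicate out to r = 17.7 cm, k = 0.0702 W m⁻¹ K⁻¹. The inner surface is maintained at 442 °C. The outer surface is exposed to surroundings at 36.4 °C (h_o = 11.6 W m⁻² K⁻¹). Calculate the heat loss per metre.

Q' = 414 W/m

Resistance network (inner→outer):
  R'_nickel alloy = ln(0.119/0.102)/(2πk) = 0.1542/(2π·12.6) = 0.001947 m·K/W
  R'_calcium silicate = ln(0.177/0.119)/(2πk) = 0.3970/(2π·0.0702) = 0.9001 m·K/W
  R'_conv,out = 1/(2πr h) = 1/(2π·0.177·11.6) = 0.07752 m·K/W
ΣR = 0.001947 + 0.9001 + 0.07752 = 0.9796 m·K/W
Q' = ΔT/ΣR = (442 °C − 36.4 °C)/0.9796 = 414 W/m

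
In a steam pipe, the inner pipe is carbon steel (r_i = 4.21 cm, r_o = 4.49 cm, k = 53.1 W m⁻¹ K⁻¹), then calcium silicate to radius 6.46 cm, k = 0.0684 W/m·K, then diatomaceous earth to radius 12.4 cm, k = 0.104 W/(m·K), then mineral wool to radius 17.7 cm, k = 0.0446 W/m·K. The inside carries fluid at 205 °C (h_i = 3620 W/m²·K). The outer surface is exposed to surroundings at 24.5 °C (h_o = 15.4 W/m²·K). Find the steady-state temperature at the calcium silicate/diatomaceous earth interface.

T = 157 °C

Resistance network (inner→outer):
  R'_conv,in = 1/(2πr h) = 1/(2π·0.0421·3620) = 0.001044 m·K/W
  R'_carbon steel = ln(0.0449/0.0421)/(2πk) = 0.06439/(2π·53.1) = 1.930×10^-4 m·K/W
  R'_calcium silicate = ln(0.0646/0.0449)/(2πk) = 0.3638/(2π·0.0684) = 0.8464 m·K/W
  R'_diatomaceous earth = ln(0.124/0.0646)/(2πk) = 0.6521/(2π·0.104) = 0.9979 m·K/W
  R'_mineral wool = ln(0.177/0.124)/(2πk) = 0.3559/(2π·0.0446) = 1.270 m·K/W
  R'_conv,out = 1/(2πr h) = 1/(2π·0.177·15.4) = 0.05839 m·K/W
ΣR = 0.001044 + 1.930×10^-4 + 0.8464 + 0.9979 + 1.270 + 0.05839 = 3.174 m·K/W
Q' = ΔT/ΣR = (205 °C − 24.5 °C)/3.174 = 56.87 W/m
From the inner boundary to the calcium silicate/diatomaceous earth interface, ΣR_partial = 0.8476 m·K/W.
T_interface = T_in − Q'·ΣR_partial = 205 °C − (56.87)(0.8476) = 157 °C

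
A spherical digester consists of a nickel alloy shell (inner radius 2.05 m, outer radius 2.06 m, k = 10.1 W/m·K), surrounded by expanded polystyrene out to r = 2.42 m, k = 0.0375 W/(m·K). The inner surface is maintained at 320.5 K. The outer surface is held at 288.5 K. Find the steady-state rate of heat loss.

Q = 209 W

Resistance network (inner→outer):
  R_nickel alloy = (1/2.05 − 1/2.06)/(4πk) = 0.002368/(4π·10.1) = 1.866×10^-5 K/W
  R_expanded polystyrene = (1/2.06 − 1/2.42)/(4πk) = 0.07221/(4π·0.0375) = 0.1532 K/W
ΣR = 1.866×10^-5 + 0.1532 = 0.1532 K/W
Q = ΔT/ΣR = (320.5 K − 288.5 K)/0.1532 = 209 W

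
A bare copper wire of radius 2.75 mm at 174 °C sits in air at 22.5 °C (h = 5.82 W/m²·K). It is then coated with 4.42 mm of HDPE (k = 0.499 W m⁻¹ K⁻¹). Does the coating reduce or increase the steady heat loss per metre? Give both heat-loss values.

increases: 15.2 → 36.8 W/m

Critical radius for a cylinder: r_cr = k/h = 0.0857 m = 8.57 cm.
Outer radius after coating: r₂ = 0.00275 + 0.00442 = 0.00717 m.
Since r₁ < r_cr and r₂ ≤ r_cr, the coating moves toward the maximum at r_cr — heat loss rises.
Bare: R = 1/(2πr₁h) = 9.944 m·K/W; Q = 151.5/9.944 = 15.2 W/m.
Coated: R = R_cond + R_conv = 4.120 m·K/W; Q = 151.5/4.120 = 36.8 W/m.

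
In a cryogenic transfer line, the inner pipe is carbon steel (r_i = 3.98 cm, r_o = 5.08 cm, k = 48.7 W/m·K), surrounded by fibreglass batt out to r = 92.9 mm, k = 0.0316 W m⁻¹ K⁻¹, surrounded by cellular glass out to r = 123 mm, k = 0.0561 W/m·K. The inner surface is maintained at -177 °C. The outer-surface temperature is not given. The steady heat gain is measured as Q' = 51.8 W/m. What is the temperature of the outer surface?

T_out = 21.8 °C

Series resistances:
  R'_carbon steel = ln(0.0508/0.0398)/(2πk) = 0.2440/(2π·48.7) = 7.975×10^-4 m·K/W
  R'_fibreglass batt = ln(0.0929/0.0508)/(2πk) = 0.6036/(2π·0.0316) = 3.040 m·K/W
  R'_cellular glass = ln(0.123/0.0929)/(2πk) = 0.2807/(2π·0.0561) = 0.7962 m·K/W
ΣR = 3.837 m·K/W
ΔT = Q'·ΣR = 51.8 × 3.837 = 198.8 K
Heat flows inward, so T_out = T_in + ΔT = -177 + 198.8 = 21.8 °C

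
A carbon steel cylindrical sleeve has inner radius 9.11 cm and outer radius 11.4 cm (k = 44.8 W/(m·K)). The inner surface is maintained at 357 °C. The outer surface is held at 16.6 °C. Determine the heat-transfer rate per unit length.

Q' = 2πk·ΔT/ln(r₂/r₁) = 2π × 44.8 × 340.4 / ln(0.114/0.0911) = 4.27×10^5 W/m

Q' = 427 kW/m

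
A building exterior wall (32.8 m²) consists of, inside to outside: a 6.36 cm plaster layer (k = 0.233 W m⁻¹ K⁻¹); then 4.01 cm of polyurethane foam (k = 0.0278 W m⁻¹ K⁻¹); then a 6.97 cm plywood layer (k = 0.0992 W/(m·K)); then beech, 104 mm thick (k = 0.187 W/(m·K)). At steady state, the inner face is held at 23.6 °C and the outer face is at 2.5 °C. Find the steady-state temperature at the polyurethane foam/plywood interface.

T = 11.4 °C

Treat each layer as a resistance in series:
  R_plaster = L/(kA) = 0.0636/(0.233·32.8) = 0.008322 K/W
  R_polyurethane foam = L/(kA) = 0.0401/(0.0278·32.8) = 0.04398 K/W
  R_plywood = L/(kA) = 0.0697/(0.0992·32.8) = 0.02142 K/W
  R_beech = L/(kA) = 0.104/(0.187·32.8) = 0.01696 K/W
ΣR = 0.008322 + 0.04398 + 0.02142 + 0.01696 = 0.09068 K/W
Q = ΔT/ΣR = (23.6 °C − 2.5 °C)/0.09068 = 232.7 W
From the inner boundary to the polyurethane foam/plywood interface, ΣR_partial = 0.05230 K/W.
T_interface = T_in − Q·ΣR_partial = 23.6 °C − (232.7)(0.05230) = 11.4 °C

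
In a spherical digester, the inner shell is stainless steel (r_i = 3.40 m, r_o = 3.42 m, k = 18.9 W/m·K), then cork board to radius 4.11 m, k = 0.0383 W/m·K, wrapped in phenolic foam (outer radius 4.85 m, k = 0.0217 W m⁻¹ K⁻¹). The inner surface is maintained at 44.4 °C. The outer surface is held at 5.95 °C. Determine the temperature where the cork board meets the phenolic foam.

T = 27.9 °C

Resistance network (inner→outer):
  R_stainless steel = (1/3.40 − 1/3.42)/(4πk) = 0.001720/(4π·18.9) = 7.242×10^-6 K/W
  R_cork board = (1/3.42 − 1/4.11)/(4πk) = 0.04909/(4π·0.0383) = 0.1020 K/W
  R_phenolic foam = (1/4.11 − 1/4.85)/(4πk) = 0.03712/(4π·0.0217) = 0.1361 K/W
ΣR = 7.242×10^-6 + 0.1020 + 0.1361 = 0.2381 K/W
Q = ΔT/ΣR = (44.4 °C − 5.95 °C)/0.2381 = 161.5 W
From the inner boundary to the cork board/phenolic foam interface, ΣR_partial = 0.1020 K/W.
T_interface = T_in − Q·ΣR_partial = 44.4 °C − (161.5)(0.1020) = 27.9 °C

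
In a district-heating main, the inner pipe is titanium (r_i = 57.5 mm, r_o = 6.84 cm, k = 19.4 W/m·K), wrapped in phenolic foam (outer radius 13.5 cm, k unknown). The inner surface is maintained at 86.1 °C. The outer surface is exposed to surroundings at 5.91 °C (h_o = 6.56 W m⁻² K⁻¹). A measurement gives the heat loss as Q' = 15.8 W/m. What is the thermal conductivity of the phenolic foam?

ΣR = ΔT/Q' = |86.1 − 5.91|/15.8 = 5.075 m·K/W
Known resistances:
  R'_titanium = ln(0.0684/0.0575)/(2πk) = 0.1736/(2π·19.4) = 0.001424 m·K/W
  R'_conv,out = 1/(2πr h) = 1/(2π·0.135·6.56) = 0.1797 m·K/W
R_phenolic foam = ΣR − ΣR_known = 5.075 − 0.1811 = 4.894 m·K/W
ln(r₂/r₁)/(2πk) = 4.894 ⇒ k = 0.6799/(2π·4.894) = 0.0221 W/m·K

k = 0.0221 W/m·K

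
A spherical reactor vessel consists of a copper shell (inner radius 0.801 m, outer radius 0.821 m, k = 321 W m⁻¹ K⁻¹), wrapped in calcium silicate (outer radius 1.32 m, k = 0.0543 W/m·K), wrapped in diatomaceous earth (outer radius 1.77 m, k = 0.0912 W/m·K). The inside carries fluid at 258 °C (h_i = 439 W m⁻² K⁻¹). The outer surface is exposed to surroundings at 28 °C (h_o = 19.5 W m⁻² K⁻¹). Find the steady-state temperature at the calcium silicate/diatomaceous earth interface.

Series thermal resistances, inner to outer:
  R_conv,in = 1/(4πr²h) = 1/(4π·0.801²·439) = 2.825×10^-4 K/W
  R_copper = (1/0.801 − 1/0.821)/(4πk) = 0.03041/(4π·321) = 7.539×10^-6 K/W
  R_calcium silicate = (1/0.821 − 1/1.32)/(4πk) = 0.4605/(4π·0.0543) = 0.6748 K/W
  R_diatomaceous earth = (1/1.32 − 1/1.77)/(4πk) = 0.1926/(4π·0.0912) = 0.1681 K/W
  R_conv,out = 1/(4πr²h) = 1/(4π·1.77²·19.5) = 0.001303 K/W
ΣR = 2.825×10^-4 + 7.539×10^-6 + 0.6748 + 0.1681 + 0.001303 = 0.8445 K/W
Q = ΔT/ΣR = (258 °C − 28 °C)/0.8445 = 272.4 W
From the inner boundary to the calcium silicate/diatomaceous earth interface, ΣR_partial = 0.6751 K/W.
T_interface = T_in − Q·ΣR_partial = 258 °C − (272.4)(0.6751) = 74.1 °C

T = 74.1 °C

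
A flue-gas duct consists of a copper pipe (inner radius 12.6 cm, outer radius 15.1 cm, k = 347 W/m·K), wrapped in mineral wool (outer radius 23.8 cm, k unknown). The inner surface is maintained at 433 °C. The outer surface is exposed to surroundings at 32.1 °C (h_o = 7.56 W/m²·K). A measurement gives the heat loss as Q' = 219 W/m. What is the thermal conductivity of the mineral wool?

ΣR = ΔT/Q' = |433 − 32.1|/219 = 1.831 m·K/W
Known resistances:
  R'_copper = ln(0.151/0.126)/(2πk) = 0.1810/(2π·347) = 8.302×10^-5 m·K/W
  R'_conv,out = 1/(2πr h) = 1/(2π·0.238·7.56) = 0.08845 m·K/W
R_mineral wool = ΣR − ΣR_known = 1.831 − 0.08853 = 1.742 m·K/W
ln(r₂/r₁)/(2πk) = 1.742 ⇒ k = 0.4550/(2π·1.742) = 0.0416 W/m·K

k = 0.0416 W/m·K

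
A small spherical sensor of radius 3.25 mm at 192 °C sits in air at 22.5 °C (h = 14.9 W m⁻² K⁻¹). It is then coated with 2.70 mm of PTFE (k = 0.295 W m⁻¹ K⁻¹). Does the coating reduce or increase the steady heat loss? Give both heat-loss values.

increases: 0.335 → 0.899 W

Critical radius for a sphere: r_cr = 2k/h = 0.0396 m = 3.96 cm.
Outer radius after coating: r₂ = 0.00325 + 0.00270 = 0.00595 m.
Since r₁ < r_cr and r₂ ≤ r_cr, the coating moves toward the maximum at r_cr — heat loss rises.
Bare: R = 1/(4πr₁²h) = 505.6 K/W; Q = 169.5/505.6 = 0.335 W.
Coated: R = R_cond + R_conv = 188.5 K/W; Q = 169.5/188.5 = 0.899 W.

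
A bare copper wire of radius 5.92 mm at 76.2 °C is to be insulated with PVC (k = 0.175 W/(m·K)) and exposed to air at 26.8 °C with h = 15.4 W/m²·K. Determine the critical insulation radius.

For a cylinder, r_cr = k_ins/h = 0.175/15.4 = 0.0114 m = 1.14 cm

r_cr = 1.14 cm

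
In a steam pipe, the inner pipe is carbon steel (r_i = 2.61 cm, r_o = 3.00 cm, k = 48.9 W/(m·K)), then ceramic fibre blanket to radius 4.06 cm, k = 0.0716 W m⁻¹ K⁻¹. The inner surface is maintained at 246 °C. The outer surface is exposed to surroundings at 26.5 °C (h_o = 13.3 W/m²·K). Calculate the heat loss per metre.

Q' = 227 W/m

Series thermal resistances, inner to outer:
  R'_carbon steel = ln(0.0300/0.0261)/(2πk) = 0.1393/(2π·48.9) = 4.533×10^-4 m·K/W
  R'_ceramic fibre blanket = ln(0.0406/0.0300)/(2πk) = 0.3026/(2π·0.0716) = 0.6726 m·K/W
  R'_conv,out = 1/(2πr h) = 1/(2π·0.0406·13.3) = 0.2947 m·K/W
ΣR = 4.533×10^-4 + 0.6726 + 0.2947 = 0.9678 m·K/W
Q' = ΔT/ΣR = (246 °C − 26.5 °C)/0.9678 = 227 W/m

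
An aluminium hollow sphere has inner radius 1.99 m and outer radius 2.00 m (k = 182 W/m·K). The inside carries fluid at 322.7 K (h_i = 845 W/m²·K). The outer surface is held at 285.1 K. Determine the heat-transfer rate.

Q = 1510 kW

Treat each layer as a resistance in series:
  R_conv,in = 1/(4πr²h) = 1/(4π·1.99²·845) = 2.378×10^-5 K/W
  R_aluminium = (1/1.99 − 1/2.00)/(4πk) = 0.002513/(4π·182) = 1.099×10^-6 K/W
ΣR = 2.378×10^-5 + 1.099×10^-6 = 2.488×10^-5 K/W
Q = ΔT/ΣR = (322.7 K − 285.1 K)/2.488×10^-5 = 1.51×10^6 W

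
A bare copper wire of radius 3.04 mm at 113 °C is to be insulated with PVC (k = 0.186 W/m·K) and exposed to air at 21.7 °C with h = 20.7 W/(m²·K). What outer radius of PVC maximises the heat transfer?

r_cr = 0.899 cm

For a cylinder, r_cr = k_ins/h = 0.186/20.7 = 0.00899 m = 0.899 cm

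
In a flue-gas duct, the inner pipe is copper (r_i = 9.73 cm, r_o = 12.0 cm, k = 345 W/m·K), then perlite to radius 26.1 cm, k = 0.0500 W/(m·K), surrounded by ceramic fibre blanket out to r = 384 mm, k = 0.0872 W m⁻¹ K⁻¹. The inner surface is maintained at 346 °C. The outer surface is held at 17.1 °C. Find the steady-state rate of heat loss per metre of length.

Q' = 103 W/m

Treat each layer as a resistance in series:
  R'_copper = ln(0.120/0.0973)/(2πk) = 0.2097/(2π·345) = 9.674×10^-5 m·K/W
  R'_perlite = ln(0.261/0.120)/(2πk) = 0.7770/(2π·0.0500) = 2.473 m·K/W
  R'_ceramic fibre blanket = ln(0.384/0.261)/(2πk) = 0.3861/(2π·0.0872) = 0.7047 m·K/W
ΣR = 9.674×10^-5 + 2.473 + 0.7047 = 3.178 m·K/W
Q' = ΔT/ΣR = (346 °C − 17.1 °C)/3.178 = 103 W/m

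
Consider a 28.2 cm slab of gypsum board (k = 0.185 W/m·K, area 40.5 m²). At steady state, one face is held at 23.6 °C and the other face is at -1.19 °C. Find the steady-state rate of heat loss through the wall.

Q = kA·ΔT/L = 0.185 × 40.5 × |23.6 °C − -1.19 °C| / 0.282 = 659 W

Q = 659 W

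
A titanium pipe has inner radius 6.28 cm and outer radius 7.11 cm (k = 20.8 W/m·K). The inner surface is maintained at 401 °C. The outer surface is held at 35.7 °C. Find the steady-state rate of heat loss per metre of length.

Q' = 2πk·ΔT/ln(r₂/r₁) = 2π × 20.8 × 365.3 / ln(0.0711/0.0628) = 3.85×10^5 W/m

Q' = 3.85×10^5 W/m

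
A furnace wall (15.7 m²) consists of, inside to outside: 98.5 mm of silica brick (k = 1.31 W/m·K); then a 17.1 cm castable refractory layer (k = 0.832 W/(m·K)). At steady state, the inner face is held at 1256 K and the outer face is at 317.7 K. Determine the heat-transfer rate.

Series thermal resistances, inner to outer:
  R_silica brick = L/(kA) = 0.0985/(1.31·15.7) = 0.004789 K/W
  R_castable refractory = L/(kA) = 0.171/(0.832·15.7) = 0.01309 K/W
ΣR = 0.004789 + 0.01309 = 0.01788 K/W
Q = ΔT/ΣR = (1256 K − 317.7 K)/0.01788 = 52500 W

Q = 52500 W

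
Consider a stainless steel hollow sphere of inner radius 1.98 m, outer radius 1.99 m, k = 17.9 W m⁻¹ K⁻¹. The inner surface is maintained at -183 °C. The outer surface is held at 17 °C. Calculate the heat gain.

Q = 1.77×10^7 W

Q = 4πk·ΔT/(1/r₁ − 1/r₂) = 4π × 17.9 × 200 / (1/1.98 − 1/1.99) = 1.77×10^7 W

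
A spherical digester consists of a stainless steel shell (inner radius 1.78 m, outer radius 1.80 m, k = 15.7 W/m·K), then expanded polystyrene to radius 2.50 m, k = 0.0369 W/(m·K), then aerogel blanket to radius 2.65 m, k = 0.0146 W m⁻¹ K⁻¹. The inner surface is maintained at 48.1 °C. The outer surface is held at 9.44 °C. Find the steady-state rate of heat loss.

Q = 84.2 W

Resistance network (inner→outer):
  R_stainless steel = (1/1.78 − 1/1.80)/(4πk) = 0.006242/(4π·15.7) = 3.164×10^-5 K/W
  R_expanded polystyrene = (1/1.80 − 1/2.50)/(4πk) = 0.1556/(4π·0.0369) = 0.3355 K/W
  R_aerogel blanket = (1/2.50 − 1/2.65)/(4πk) = 0.02264/(4π·0.0146) = 0.1234 K/W
ΣR = 3.164×10^-5 + 0.3355 + 0.1234 = 0.4589 K/W
Q = ΔT/ΣR = (48.1 °C − 9.44 °C)/0.4589 = 84.2 W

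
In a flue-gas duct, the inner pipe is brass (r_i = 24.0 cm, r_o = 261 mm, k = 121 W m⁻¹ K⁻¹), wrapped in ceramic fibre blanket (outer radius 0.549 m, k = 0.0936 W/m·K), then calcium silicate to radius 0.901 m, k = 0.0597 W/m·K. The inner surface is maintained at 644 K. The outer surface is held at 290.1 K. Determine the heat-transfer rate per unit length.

Q' = 137 W/m

Series thermal resistances, inner to outer:
  R'_brass = ln(0.261/0.240)/(2πk) = 0.08388/(2π·121) = 1.103×10^-4 m·K/W
  R'_ceramic fibre blanket = ln(0.549/0.261)/(2πk) = 0.7436/(2π·0.0936) = 1.264 m·K/W
  R'_calcium silicate = ln(0.901/0.549)/(2πk) = 0.4954/(2π·0.0597) = 1.321 m·K/W
ΣR = 1.103×10^-4 + 1.264 + 1.321 = 2.585 m·K/W
Q' = ΔT/ΣR = (644 K − 290.1 K)/2.585 = 137 W/m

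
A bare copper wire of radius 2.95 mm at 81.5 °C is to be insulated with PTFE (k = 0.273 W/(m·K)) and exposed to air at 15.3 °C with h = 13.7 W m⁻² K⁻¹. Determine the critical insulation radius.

r_cr = 1.99 cm

For a cylinder, r_cr = k_ins/h = 0.273/13.7 = 0.0199 m = 1.99 cm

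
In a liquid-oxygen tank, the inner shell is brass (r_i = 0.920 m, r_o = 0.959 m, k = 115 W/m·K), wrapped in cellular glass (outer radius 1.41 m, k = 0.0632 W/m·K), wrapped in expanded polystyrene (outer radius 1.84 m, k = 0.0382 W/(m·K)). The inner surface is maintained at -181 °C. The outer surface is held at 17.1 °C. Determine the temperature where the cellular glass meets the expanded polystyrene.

Treat each layer as a resistance in series:
  R_brass = (1/0.920 − 1/0.959)/(4πk) = 0.04420/(4π·115) = 3.059×10^-5 K/W
  R_cellular glass = (1/0.959 − 1/1.41)/(4πk) = 0.3335/(4π·0.0632) = 0.4200 K/W
  R_expanded polystyrene = (1/1.41 − 1/1.84)/(4πk) = 0.1657/(4π·0.0382) = 0.3453 K/W
ΣR = 3.059×10^-5 + 0.4200 + 0.3453 = 0.7653 K/W
Q = ΔT/ΣR = (-181 °C − 17.1 °C)/0.7653 = -258.9 W
From the inner boundary to the cellular glass/expanded polystyrene interface, ΣR_partial = 0.4200 K/W.
T_interface = T_in − Q·ΣR_partial = -181 °C − (-258.9)(0.4200) = -72.3 °C

T = -72.3 °C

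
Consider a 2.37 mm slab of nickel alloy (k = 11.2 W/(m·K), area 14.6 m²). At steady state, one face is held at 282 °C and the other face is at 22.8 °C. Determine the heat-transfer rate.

Q = 17900 kW

Q = kA·ΔT/L = 11.2 × 14.6 × |282 °C − 22.8 °C| / 0.00237 = 1.79×10^7 W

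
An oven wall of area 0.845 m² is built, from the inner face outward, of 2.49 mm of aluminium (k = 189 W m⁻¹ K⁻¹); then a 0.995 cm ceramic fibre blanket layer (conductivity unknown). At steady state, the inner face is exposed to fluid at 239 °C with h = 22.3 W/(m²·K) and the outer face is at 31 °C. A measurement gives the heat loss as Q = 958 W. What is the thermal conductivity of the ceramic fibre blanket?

k = 0.0718 W/m·K

ΣR = ΔT/Q = |239 − 31|/958 = 0.2171 K/W
Known resistances:
  R_conv,in = 1/(hA) = 1/(22.3·0.845) = 0.05307 K/W
  R_aluminium = L/(kA) = 0.00249/(189·0.845) = 1.559×10^-5 K/W
R_ceramic fibre blanket = ΣR − ΣR_known = 0.2171 − 0.05309 = 0.1640 K/W
L/(kA) = 0.1640 ⇒ k = 0.00995/(0.1640·0.845) = 0.0718 W/m·K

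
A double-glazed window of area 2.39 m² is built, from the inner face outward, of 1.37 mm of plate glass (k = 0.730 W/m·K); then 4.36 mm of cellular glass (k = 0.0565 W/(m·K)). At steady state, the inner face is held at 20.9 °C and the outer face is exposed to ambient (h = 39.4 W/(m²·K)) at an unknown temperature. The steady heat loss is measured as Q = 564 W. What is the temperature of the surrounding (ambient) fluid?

T_out = -3.74 °C

Sum the resistances:
  R_plate glass = L/(kA) = 0.00137/(0.730·2.39) = 7.852×10^-4 K/W
  R_cellular glass = L/(kA) = 0.00436/(0.0565·2.39) = 0.03229 K/W
  R_conv,out = 1/(hA) = 1/(39.4·2.39) = 0.01062 K/W
ΣR = 0.04369 K/W
ΔT = Q·ΣR = 564 × 0.04369 = 24.64 K
Heat flows outward, so T_out = T_in − ΔT = 20.9 − 24.64 = -3.74 °C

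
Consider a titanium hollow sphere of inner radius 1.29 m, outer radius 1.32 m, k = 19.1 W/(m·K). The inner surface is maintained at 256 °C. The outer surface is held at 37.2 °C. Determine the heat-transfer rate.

Q = 4πk·ΔT/(1/r₁ − 1/r₂) = 4π × 19.1 × 218.8 / (1/1.29 − 1/1.32) = 2.98×10^6 W

Q = 2.98×10^6 W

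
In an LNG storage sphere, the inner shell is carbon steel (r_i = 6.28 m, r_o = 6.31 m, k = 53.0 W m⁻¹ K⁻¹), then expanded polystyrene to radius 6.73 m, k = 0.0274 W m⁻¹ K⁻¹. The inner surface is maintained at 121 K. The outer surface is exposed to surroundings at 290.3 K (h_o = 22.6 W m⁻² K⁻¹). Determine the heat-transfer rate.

Q = 5.88 kW

Resistance network (inner→outer):
  R_carbon steel = (1/6.28 − 1/6.31)/(4πk) = 7.571×10^-4/(4π·53.0) = 1.137×10^-6 K/W
  R_expanded polystyrene = (1/6.31 − 1/6.73)/(4πk) = 0.009890/(4π·0.0274) = 0.02872 K/W
  R_conv,out = 1/(4πr²h) = 1/(4π·6.73²·22.6) = 7.774×10^-5 K/W
ΣR = 1.137×10^-6 + 0.02872 + 7.774×10^-5 = 0.02880 K/W
Q = ΔT/ΣR = (121 K − 290.3 K)/0.02880 = -5880 W
(Negative Q ⇒ heat flows inward; heat gain = 5880 W.)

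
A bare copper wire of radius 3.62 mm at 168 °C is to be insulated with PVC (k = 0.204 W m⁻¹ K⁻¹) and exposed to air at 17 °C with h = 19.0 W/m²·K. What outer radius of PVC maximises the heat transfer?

r_cr = 1.07 cm

For a cylinder, r_cr = k_ins/h = 0.204/19.0 = 0.0107 m = 1.07 cm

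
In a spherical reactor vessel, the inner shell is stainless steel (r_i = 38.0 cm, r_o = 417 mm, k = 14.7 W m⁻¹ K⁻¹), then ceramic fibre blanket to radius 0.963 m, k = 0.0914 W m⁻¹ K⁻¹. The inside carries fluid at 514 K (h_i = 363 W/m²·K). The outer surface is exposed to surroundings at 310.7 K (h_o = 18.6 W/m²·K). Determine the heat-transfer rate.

Q = 171 W

Series thermal resistances, inner to outer:
  R_conv,in = 1/(4πr²h) = 1/(4π·0.380²·363) = 0.001518 K/W
  R_stainless steel = (1/0.380 − 1/0.417)/(4πk) = 0.2335/(4π·14.7) = 0.001264 K/W
  R_ceramic fibre blanket = (1/0.417 − 1/0.963)/(4πk) = 1.360/(4π·0.0914) = 1.184 K/W
  R_conv,out = 1/(4πr²h) = 1/(4π·0.963²·18.6) = 0.004613 K/W
ΣR = 0.001518 + 0.001264 + 1.184 + 0.004613 = 1.191 K/W
Q = ΔT/ΣR = (514 K − 310.7 K)/1.191 = 171 W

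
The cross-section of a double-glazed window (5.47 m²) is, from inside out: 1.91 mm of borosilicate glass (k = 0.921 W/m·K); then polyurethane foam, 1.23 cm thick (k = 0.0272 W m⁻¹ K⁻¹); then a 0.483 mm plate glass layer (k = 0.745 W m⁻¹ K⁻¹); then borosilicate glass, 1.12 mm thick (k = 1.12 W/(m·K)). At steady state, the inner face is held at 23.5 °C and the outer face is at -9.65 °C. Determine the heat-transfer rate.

Resistance network (inner→outer):
  R_borosilicate glass = L/(kA) = 0.00191/(0.921·5.47) = 3.791×10^-4 K/W
  R_polyurethane foam = L/(kA) = 0.0123/(0.0272·5.47) = 0.08267 K/W
  R_plate glass = L/(kA) = 4.83×10^-4/(0.745·5.47) = 1.185×10^-4 K/W
  R_borosilicate glass = L/(kA) = 0.00112/(1.12·5.47) = 1.828×10^-4 K/W
ΣR = 3.791×10^-4 + 0.08267 + 1.185×10^-4 + 1.828×10^-4 = 0.08335 K/W
Q = ΔT/ΣR = (23.5 °C − -9.65 °C)/0.08335 = 398 W

Q = 398 W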